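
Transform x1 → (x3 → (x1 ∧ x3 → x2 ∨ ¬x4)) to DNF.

x1 → (x3 → (x1 ∧ x3 → x2 ∨ ¬x4))
≡ ¬x1 ∨ (x3 → (x1 ∧ x3 → x2 ∨ ¬x4))   [eliminate →]
≡ ¬x1 ∨ ¬x3 ∨ (x1 ∧ x3 → x2 ∨ ¬x4)   [eliminate →]
≡ ¬x1 ∨ ¬x3 ∨ ¬(x1 ∧ x3) ∨ x2 ∨ ¬x4   [eliminate →]
≡ ¬x1 ∨ ¬x3 ∨ ¬x1 ∨ ¬x3 ∨ x2 ∨ ¬x4   [De Morgan]
≡ ¬x1 ∨ ¬x3 ∨ x2 ∨ ¬x4   [simplify]

¬x1 ∨ ¬x3 ∨ x2 ∨ ¬x4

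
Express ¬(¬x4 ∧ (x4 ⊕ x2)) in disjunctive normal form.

¬(¬x4 ∧ (x4 ⊕ x2))
⇔ ¬(¬x4 ∧ ((x4 ∧ ¬x2) ∨ (¬x4 ∧ x2)))
⇔ ¬¬x4 ∨ ¬((x4 ∧ ¬x2) ∨ (¬x4 ∧ x2))
⇔ x4 ∨ ¬((x4 ∧ ¬x2) ∨ (¬x4 ∧ x2))
⇔ x4 ∨ (¬(x4 ∧ ¬x2) ∧ ¬(¬x4 ∧ x2))
⇔ x4 ∨ ((¬x4 ∨ ¬¬x2) ∧ ¬(¬x4 ∧ x2))
⇔ x4 ∨ ((¬x4 ∨ x2) ∧ ¬(¬x4 ∧ x2))
⇔ x4 ∨ ((¬x4 ∨ x2) ∧ (¬¬x4 ∨ ¬x2))
⇔ x4 ∨ ((¬x4 ∨ x2) ∧ (x4 ∨ ¬x2))
⇔ x4 ∨ (¬x4 ∧ x4) ∨ (¬x4 ∧ ¬x2) ∨ (x2 ∧ x4) ∨ (x2 ∧ ¬x2)
⇔ x4 ∨ (¬x4 ∧ ¬x2)

x4 ∨ (¬x4 ∧ ¬x2)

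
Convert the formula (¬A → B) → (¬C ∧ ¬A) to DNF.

(¬A ∧ ¬B) ∨ (¬C ∧ ¬A)

(¬A → B) → (¬C ∧ ¬A)
= ¬(¬A → B) ∨ (¬C ∧ ¬A)   — eliminate →
= ¬(¬¬A ∨ B) ∨ (¬C ∧ ¬A)   — eliminate →
= (¬¬¬A ∧ ¬B) ∨ (¬C ∧ ¬A)   — De Morgan
= (¬A ∧ ¬B) ∨ (¬C ∧ ¬A)   — double negation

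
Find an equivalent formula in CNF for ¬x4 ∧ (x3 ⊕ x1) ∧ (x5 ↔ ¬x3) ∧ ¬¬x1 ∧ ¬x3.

¬x4 ∧ (x3 ∨ x5) ∧ x1 ∧ ¬x3

¬x4 ∧ (x3 ⊕ x1) ∧ (x5 ↔ ¬x3) ∧ ¬¬x1 ∧ ¬x3
⇔ ¬x4 ∧ (x3 ∨ x1) ∧ ¬(x3 ∧ x1) ∧ (x5 ↔ ¬x3) ∧ ¬¬x1 ∧ ¬x3   [expand ⊕]
⇔ ¬x4 ∧ (x3 ∨ x1) ∧ ¬(x3 ∧ x1) ∧ (x5 → ¬x3) ∧ (¬x3 → x5) ∧ ¬¬x1 ∧ ¬x3   [eliminate ↔]
⇔ ¬x4 ∧ (x3 ∨ x1) ∧ ¬(x3 ∧ x1) ∧ (¬x5 ∨ ¬x3) ∧ (¬x3 → x5) ∧ ¬¬x1 ∧ ¬x3   [eliminate →]
⇔ ¬x4 ∧ (x3 ∨ x1) ∧ ¬(x3 ∧ x1) ∧ (¬x5 ∨ ¬x3) ∧ (¬¬x3 ∨ x5) ∧ ¬¬x1 ∧ ¬x3   [eliminate →]
⇔ ¬x4 ∧ (x3 ∨ x1) ∧ (¬x3 ∨ ¬x1) ∧ (¬x5 ∨ ¬x3) ∧ (¬¬x3 ∨ x5) ∧ ¬¬x1 ∧ ¬x3   [De Morgan]
⇔ ¬x4 ∧ (x3 ∨ x1) ∧ (¬x3 ∨ ¬x1) ∧ (¬x5 ∨ ¬x3) ∧ (x3 ∨ x5) ∧ ¬¬x1 ∧ ¬x3   [double negation]
⇔ ¬x4 ∧ (x3 ∨ x1) ∧ (¬x3 ∨ ¬x1) ∧ (¬x5 ∨ ¬x3) ∧ (x3 ∨ x5) ∧ x1 ∧ ¬x3   [double negation]
⇔ ¬x4 ∧ (x3 ∨ x5) ∧ x1 ∧ ¬x3   [simplify]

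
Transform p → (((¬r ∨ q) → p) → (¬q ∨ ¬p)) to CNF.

p → (((¬r ∨ q) → p) → (¬q ∨ ¬p))
≡ ¬p ∨ (((¬r ∨ q) → p) → (¬q ∨ ¬p))   (eliminate →)
≡ ¬p ∨ ¬((¬r ∨ q) → p) ∨ ¬q ∨ ¬p   (eliminate →)
≡ ¬p ∨ ¬(¬(¬r ∨ q) ∨ p) ∨ ¬q ∨ ¬p   (eliminate →)
≡ ¬p ∨ (¬¬(¬r ∨ q) ∧ ¬p) ∨ ¬q ∨ ¬p   (De Morgan)
≡ ¬p ∨ ((¬r ∨ q) ∧ ¬p) ∨ ¬q ∨ ¬p   (double negation)
≡ (¬p ∨ ¬r ∨ q ∨ ¬q ∨ ¬p) ∧ (¬p ∨ ¬p ∨ ¬q ∨ ¬p)   (distribute ∨ over ∧)
≡ ¬p ∨ ¬q   (simplify)

¬p ∨ ¬q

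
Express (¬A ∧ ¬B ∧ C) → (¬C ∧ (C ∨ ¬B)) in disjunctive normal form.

A ∨ B ∨ ¬C

(¬A ∧ ¬B ∧ C) → (¬C ∧ (C ∨ ¬B))
≡ ¬(¬A ∧ ¬B ∧ C) ∨ (¬C ∧ (C ∨ ¬B))   — eliminate →
≡ ¬¬A ∨ ¬¬B ∨ ¬C ∨ (¬C ∧ (C ∨ ¬B))   — De Morgan
≡ A ∨ ¬¬B ∨ ¬C ∨ (¬C ∧ (C ∨ ¬B))   — double negation
≡ A ∨ B ∨ ¬C ∨ (¬C ∧ (C ∨ ¬B))   — double negation
≡ A ∨ B ∨ ¬C ∨ (¬C ∧ C) ∨ (¬C ∧ ¬B)   — distribute ∧ over ∨
≡ A ∨ B ∨ ¬C   — simplify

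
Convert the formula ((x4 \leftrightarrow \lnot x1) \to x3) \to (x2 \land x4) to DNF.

((x4 \leftrightarrow \lnot x1) \to x3) \to (x2 \land x4)
≡ \lnot ((x4 \leftrightarrow \lnot x1) \to x3) \lor (x2 \land x4)
≡ \lnot (\lnot (x4 \leftrightarrow \lnot x1) \lor x3) \lor (x2 \land x4)
≡ \lnot (\lnot ((x4 \to \lnot x1) \land (\lnot x1 \to x4)) \lor x3) \lor (x2 \land x4)
≡ \lnot (\lnot ((\lnot x4 \lor \lnot x1) \land (\lnot x1 \to x4)) \lor x3) \lor (x2 \land x4)
≡ \lnot (\lnot ((\lnot x4 \lor \lnot x1) \land (\lnot \lnot x1 \lor x4)) \lor x3) \lor (x2 \land x4)
≡ (\lnot \lnot ((\lnot x4 \lor \lnot x1) \land (\lnot \lnot x1 \lor x4)) \land \lnot x3) \lor (x2 \land x4)
≡ ((\lnot x4 \lor \lnot x1) \land (\lnot \lnot x1 \lor x4) \land \lnot x3) \lor (x2 \land x4)
≡ ((\lnot x4 \lor \lnot x1) \land (x1 \lor x4) \land \lnot x3) \lor (x2 \land x4)
≡ (\lnot x4 \land x1 \land \lnot x3) \lor (\lnot x4 \land x4 \land \lnot x3) \lor (\lnot x1 \land x1 \land \lnot x3) \lor (\lnot x1 \land x4 \land \lnot x3) \lor (x2 \land x4)
≡ (\lnot x4 \land x1 \land \lnot x3) \lor (\lnot x1 \land x4 \land \lnot x3) \lor (x2 \land x4)

(\lnot x4 \land x1 \land \lnot x3) \lor (\lnot x1 \land x4 \land \lnot x3) \lor (x2 \land x4)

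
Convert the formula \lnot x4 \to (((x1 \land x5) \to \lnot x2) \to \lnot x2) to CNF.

\lnot x4 \to (((x1 \land x5) \to \lnot x2) \to \lnot x2)
= \lnot \lnot x4 \lor (((x1 \land x5) \to \lnot x2) \to \lnot x2)
= \lnot \lnot x4 \lor \lnot ((x1 \land x5) \to \lnot x2) \lor \lnot x2
= \lnot \lnot x4 \lor \lnot (\lnot (x1 \land x5) \lor \lnot x2) \lor \lnot x2
= x4 \lor \lnot (\lnot (x1 \land x5) \lor \lnot x2) \lor \lnot x2
= x4 \lor (\lnot \lnot (x1 \land x5) \land \lnot \lnot x2) \lor \lnot x2
= x4 \lor (x1 \land x5 \land \lnot \lnot x2) \lor \lnot x2
= x4 \lor (x1 \land x5 \land x2) \lor \lnot x2
= (x4 \lor x1 \lor \lnot x2) \land (x4 \lor x5 \lor \lnot x2) \land (x4 \lor x2 \lor \lnot x2)
= (x4 \lor x1 \lor \lnot x2) \land (x4 \lor x5 \lor \lnot x2)

(x4 \lor x1 \lor \lnot x2) \land (x4 \lor x5 \lor \lnot x2)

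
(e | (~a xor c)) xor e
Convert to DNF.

(e | (~a xor c)) xor e
≡ ((e | (~a xor c)) & ~e) | (~(e | (~a xor c)) & e)   — expand xor
≡ ((e | (~a & ~c) | (~~a & c)) & ~e) | (~(e | (~a xor c)) & e)   — expand xor
≡ ((e | (~a & ~c) | (~~a & c)) & ~e) | (~(e | (~a & ~c) | (~~a & c)) & e)   — expand xor
≡ ((e | (~a & ~c) | (a & c)) & ~e) | (~(e | (~a & ~c) | (~~a & c)) & e)   — double negation
≡ ((e | (~a & ~c) | (a & c)) & ~e) | (~e & ~(~a & ~c) & ~(~~a & c) & e)   — De Morgan
≡ ((e | (~a & ~c) | (a & c)) & ~e) | (~e & (~~a | ~~c) & ~(~~a & c) & e)   — De Morgan
≡ ((e | (~a & ~c) | (a & c)) & ~e) | (~e & (a | ~~c) & ~(~~a & c) & e)   — double negation
≡ ((e | (~a & ~c) | (a & c)) & ~e) | (~e & (a | c) & ~(~~a & c) & e)   — double negation
≡ ((e | (~a & ~c) | (a & c)) & ~e) | (~e & (a | c) & (~~~a | ~c) & e)   — De Morgan
≡ ((e | (~a & ~c) | (a & c)) & ~e) | (~e & (a | c) & (~a | ~c) & e)   — double negation
≡ (e & ~e) | (~a & ~c & ~e) | (a & c & ~e) | (~e & a & ~a & e) | (~e & a & ~c & e) | (~e & c & ~a & e) | (~e & c & ~c & e)   — distribute & over |
≡ (~a & ~c & ~e) | (a & c & ~e)   — simplify

(~a & ~c & ~e) | (a & c & ~e)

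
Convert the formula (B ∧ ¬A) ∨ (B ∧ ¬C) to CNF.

(B ∧ ¬A) ∨ (B ∧ ¬C)
⇔ (B ∨ B) ∧ (B ∨ ¬C) ∧ (¬A ∨ B) ∧ (¬A ∨ ¬C)   (distribute ∨ over ∧)
⇔ B ∧ (¬A ∨ ¬C)   (simplify)

B ∧ (¬A ∨ ¬C)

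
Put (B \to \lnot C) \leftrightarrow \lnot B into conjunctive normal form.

C \lor \lnot B

(B \to \lnot C) \leftrightarrow \lnot B
= ((B \to \lnot C) \to \lnot B) \land (\lnot B \to (B \to \lnot C))   [eliminate \leftrightarrow]
= (\lnot (B \to \lnot C) \lor \lnot B) \land (\lnot B \to (B \to \lnot C))   [eliminate \to]
= (\lnot (\lnot B \lor \lnot C) \lor \lnot B) \land (\lnot B \to (B \to \lnot C))   [eliminate \to]
= (\lnot (\lnot B \lor \lnot C) \lor \lnot B) \land (\lnot \lnot B \lor (B \to \lnot C))   [eliminate \to]
= (\lnot (\lnot B \lor \lnot C) \lor \lnot B) \land (\lnot \lnot B \lor \lnot B \lor \lnot C)   [eliminate \to]
= ((\lnot \lnot B \land \lnot \lnot C) \lor \lnot B) \land (\lnot \lnot B \lor \lnot B \lor \lnot C)   [De Morgan]
= ((B \land \lnot \lnot C) \lor \lnot B) \land (\lnot \lnot B \lor \lnot B \lor \lnot C)   [double negation]
= ((B \land C) \lor \lnot B) \land (\lnot \lnot B \lor \lnot B \lor \lnot C)   [double negation]
= ((B \land C) \lor \lnot B) \land (B \lor \lnot B \lor \lnot C)   [double negation]
= (B \lor \lnot B) \land (C \lor \lnot B) \land (B \lor \lnot B \lor \lnot C)   [distribute \lor over \land]
= C \lor \lnot B   [simplify]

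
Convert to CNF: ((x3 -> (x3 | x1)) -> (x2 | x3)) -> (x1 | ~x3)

((x3 -> (x3 | x1)) -> (x2 | x3)) -> (x1 | ~x3)
= ~((x3 -> (x3 | x1)) -> (x2 | x3)) | x1 | ~x3   (eliminate ->)
= ~(~(x3 -> (x3 | x1)) | x2 | x3) | x1 | ~x3   (eliminate ->)
= ~(~(~x3 | x3 | x1) | x2 | x3) | x1 | ~x3   (eliminate ->)
= (~~(~x3 | x3 | x1) & ~x2 & ~x3) | x1 | ~x3   (De Morgan)
= ((~x3 | x3 | x1) & ~x2 & ~x3) | x1 | ~x3   (double negation)
= (~x3 | x3 | x1 | x1 | ~x3) & (~x2 | x1 | ~x3) & (~x3 | x1 | ~x3)   (distribute | over &)
= ~x3 | x1   (simplify)

~x3 | x1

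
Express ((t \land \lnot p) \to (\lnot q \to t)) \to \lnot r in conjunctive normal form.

(t \lor \lnot r) \land (\lnot p \lor \lnot r) \land (\lnot q \lor \lnot r) \land (\lnot t \lor \lnot r)

((t \land \lnot p) \to (\lnot q \to t)) \to \lnot r
≡ \lnot ((t \land \lnot p) \to (\lnot q \to t)) \lor \lnot r   — eliminate \to
≡ \lnot (\lnot (t \land \lnot p) \lor (\lnot q \to t)) \lor \lnot r   — eliminate \to
≡ \lnot (\lnot (t \land \lnot p) \lor \lnot \lnot q \lor t) \lor \lnot r   — eliminate \to
≡ (\lnot \lnot (t \land \lnot p) \land \lnot \lnot \lnot q \land \lnot t) \lor \lnot r   — De Morgan
≡ (t \land \lnot p \land \lnot \lnot \lnot q \land \lnot t) \lor \lnot r   — double negation
≡ (t \land \lnot p \land \lnot q \land \lnot t) \lor \lnot r   — double negation
≡ (t \lor \lnot r) \land (\lnot p \lor \lnot r) \land (\lnot q \lor \lnot r) \land (\lnot t \lor \lnot r)   — distribute \lor over \land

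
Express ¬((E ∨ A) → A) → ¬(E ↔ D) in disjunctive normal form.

¬((E ∨ A) → A) → ¬(E ↔ D)
≡ ¬¬((E ∨ A) → A) ∨ ¬(E ↔ D)   [eliminate →]
≡ ¬¬(¬(E ∨ A) ∨ A) ∨ ¬(E ↔ D)   [eliminate →]
≡ ¬¬(¬(E ∨ A) ∨ A) ∨ ¬((E → D) ∧ (D → E))   [eliminate ↔]
≡ ¬¬(¬(E ∨ A) ∨ A) ∨ ¬((¬E ∨ D) ∧ (D → E))   [eliminate →]
≡ ¬¬(¬(E ∨ A) ∨ A) ∨ ¬((¬E ∨ D) ∧ (¬D ∨ E))   [eliminate →]
≡ ¬(E ∨ A) ∨ A ∨ ¬((¬E ∨ D) ∧ (¬D ∨ E))   [double negation]
≡ (¬E ∧ ¬A) ∨ A ∨ ¬((¬E ∨ D) ∧ (¬D ∨ E))   [De Morgan]
≡ (¬E ∧ ¬A) ∨ A ∨ ¬(¬E ∨ D) ∨ ¬(¬D ∨ E)   [De Morgan]
≡ (¬E ∧ ¬A) ∨ A ∨ (¬¬E ∧ ¬D) ∨ ¬(¬D ∨ E)   [De Morgan]
≡ (¬E ∧ ¬A) ∨ A ∨ (E ∧ ¬D) ∨ ¬(¬D ∨ E)   [double negation]
≡ (¬E ∧ ¬A) ∨ A ∨ (E ∧ ¬D) ∨ (¬¬D ∧ ¬E)   [De Morgan]
≡ (¬E ∧ ¬A) ∨ A ∨ (E ∧ ¬D) ∨ (D ∧ ¬E)   [double negation]

(¬E ∧ ¬A) ∨ A ∨ (E ∧ ¬D) ∨ (D ∧ ¬E)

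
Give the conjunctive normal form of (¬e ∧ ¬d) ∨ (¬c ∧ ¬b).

(¬e ∧ ¬d) ∨ (¬c ∧ ¬b)
≡ (¬e ∨ ¬c) ∧ (¬e ∨ ¬b) ∧ (¬d ∨ ¬c) ∧ (¬d ∨ ¬b)   [distribute ∨ over ∧]

(¬e ∨ ¬c) ∧ (¬e ∨ ¬b) ∧ (¬d ∨ ¬c) ∧ (¬d ∨ ¬b)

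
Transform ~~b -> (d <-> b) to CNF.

~b | d

~~b -> (d <-> b)
= ~~~b | (d <-> b)   (eliminate ->)
= ~~~b | ((d -> b) & (b -> d))   (eliminate <->)
= ~~~b | ((~d | b) & (b -> d))   (eliminate ->)
= ~~~b | ((~d | b) & (~b | d))   (eliminate ->)
= ~b | ((~d | b) & (~b | d))   (double negation)
= (~b | ~d | b) & (~b | ~b | d)   (distribute | over &)
= ~b | d   (simplify)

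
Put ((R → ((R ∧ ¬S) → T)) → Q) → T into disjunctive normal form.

((R → ((R ∧ ¬S) → T)) → Q) → T
⇔ ¬((R → ((R ∧ ¬S) → T)) → Q) ∨ T   [eliminate →]
⇔ ¬(¬(R → ((R ∧ ¬S) → T)) ∨ Q) ∨ T   [eliminate →]
⇔ ¬(¬(¬R ∨ ((R ∧ ¬S) → T)) ∨ Q) ∨ T   [eliminate →]
⇔ ¬(¬(¬R ∨ ¬(R ∧ ¬S) ∨ T) ∨ Q) ∨ T   [eliminate →]
⇔ (¬¬(¬R ∨ ¬(R ∧ ¬S) ∨ T) ∧ ¬Q) ∨ T   [De Morgan]
⇔ ((¬R ∨ ¬(R ∧ ¬S) ∨ T) ∧ ¬Q) ∨ T   [double negation]
⇔ ((¬R ∨ ¬R ∨ ¬¬S ∨ T) ∧ ¬Q) ∨ T   [De Morgan]
⇔ ((¬R ∨ ¬R ∨ S ∨ T) ∧ ¬Q) ∨ T   [double negation]
⇔ (¬R ∧ ¬Q) ∨ (¬R ∧ ¬Q) ∨ (S ∧ ¬Q) ∨ (T ∧ ¬Q) ∨ T   [distribute ∧ over ∨]
⇔ (¬R ∧ ¬Q) ∨ (S ∧ ¬Q) ∨ T   [simplify]

(¬R ∧ ¬Q) ∨ (S ∧ ¬Q) ∨ T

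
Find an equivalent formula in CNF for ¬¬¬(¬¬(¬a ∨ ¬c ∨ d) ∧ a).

(c ∨ ¬a) ∧ (¬d ∨ ¬a)

¬¬¬(¬¬(¬a ∨ ¬c ∨ d) ∧ a)
≡ ¬(¬¬(¬a ∨ ¬c ∨ d) ∧ a)   [double negation]
≡ ¬¬¬(¬a ∨ ¬c ∨ d) ∨ ¬a   [De Morgan]
≡ ¬(¬a ∨ ¬c ∨ d) ∨ ¬a   [double negation]
≡ (¬¬a ∧ ¬¬c ∧ ¬d) ∨ ¬a   [De Morgan]
≡ (a ∧ ¬¬c ∧ ¬d) ∨ ¬a   [double negation]
≡ (a ∧ c ∧ ¬d) ∨ ¬a   [double negation]
≡ (a ∨ ¬a) ∧ (c ∨ ¬a) ∧ (¬d ∨ ¬a)   [distribute ∨ over ∧]
≡ (c ∨ ¬a) ∧ (¬d ∨ ¬a)   [simplify]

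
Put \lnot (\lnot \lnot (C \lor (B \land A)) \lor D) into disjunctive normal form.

(\lnot C \land \lnot B \land \lnot D) \lor (\lnot C \land \lnot A \land \lnot D)

\lnot (\lnot \lnot (C \lor (B \land A)) \lor D)
⇔ \lnot \lnot \lnot (C \lor (B \land A)) \land \lnot D   (De Morgan)
⇔ \lnot (C \lor (B \land A)) \land \lnot D   (double negation)
⇔ \lnot C \land \lnot (B \land A) \land \lnot D   (De Morgan)
⇔ \lnot C \land (\lnot B \lor \lnot A) \land \lnot D   (De Morgan)
⇔ (\lnot C \land \lnot B \land \lnot D) \lor (\lnot C \land \lnot A \land \lnot D)   (distribute \land over \lor)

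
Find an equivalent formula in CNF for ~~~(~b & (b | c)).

~~~(~b & (b | c))
≡ ~(~b & (b | c))   — double negation
≡ ~~b | ~(b | c)   — De Morgan
≡ b | ~(b | c)   — double negation
≡ b | (~b & ~c)   — De Morgan
≡ (b | ~b) & (b | ~c)   — distribute | over &
≡ b | ~c   — simplify

b | ~c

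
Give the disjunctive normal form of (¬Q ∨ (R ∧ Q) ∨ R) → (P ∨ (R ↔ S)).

(Q ∧ ¬R) ∨ P ∨ (¬R ∧ ¬S) ∨ (S ∧ R)

(¬Q ∨ (R ∧ Q) ∨ R) → (P ∨ (R ↔ S))
≡ ¬(¬Q ∨ (R ∧ Q) ∨ R) ∨ P ∨ (R ↔ S)   — eliminate →
≡ ¬(¬Q ∨ (R ∧ Q) ∨ R) ∨ P ∨ ((R → S) ∧ (S → R))   — eliminate ↔
≡ ¬(¬Q ∨ (R ∧ Q) ∨ R) ∨ P ∨ ((¬R ∨ S) ∧ (S → R))   — eliminate →
≡ ¬(¬Q ∨ (R ∧ Q) ∨ R) ∨ P ∨ ((¬R ∨ S) ∧ (¬S ∨ R))   — eliminate →
≡ (¬¬Q ∧ ¬(R ∧ Q) ∧ ¬R) ∨ P ∨ ((¬R ∨ S) ∧ (¬S ∨ R))   — De Morgan
≡ (Q ∧ ¬(R ∧ Q) ∧ ¬R) ∨ P ∨ ((¬R ∨ S) ∧ (¬S ∨ R))   — double negation
≡ (Q ∧ (¬R ∨ ¬Q) ∧ ¬R) ∨ P ∨ ((¬R ∨ S) ∧ (¬S ∨ R))   — De Morgan
≡ (Q ∧ ¬R ∧ ¬R) ∨ (Q ∧ ¬Q ∧ ¬R) ∨ P ∨ (¬R ∧ ¬S) ∨ (¬R ∧ R) ∨ (S ∧ ¬S) ∨ (S ∧ R)   — distribute ∧ over ∨
≡ (Q ∧ ¬R) ∨ P ∨ (¬R ∧ ¬S) ∨ (S ∧ R)   — simplify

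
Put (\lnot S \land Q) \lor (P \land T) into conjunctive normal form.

(\lnot S \land Q) \lor (P \land T)
≡ (\lnot S \lor P) \land (\lnot S \lor T) \land (Q \lor P) \land (Q \lor T)   [distribute \lor over \land]

(\lnot S \lor P) \land (\lnot S \lor T) \land (Q \lor P) \land (Q \lor T)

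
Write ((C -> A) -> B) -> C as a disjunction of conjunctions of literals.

((C -> A) -> B) -> C
= ~((C -> A) -> B) | C
= ~(~(C -> A) | B) | C
= ~(~(~C | A) | B) | C
= (~~(~C | A) & ~B) | C
= ((~C | A) & ~B) | C
= (~C & ~B) | (A & ~B) | C

(~C & ~B) | (A & ~B) | C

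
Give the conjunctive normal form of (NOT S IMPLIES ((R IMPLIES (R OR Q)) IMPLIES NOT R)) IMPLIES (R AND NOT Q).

(NOT S IMPLIES ((R IMPLIES (R OR Q)) IMPLIES NOT R)) IMPLIES (R AND NOT Q)
≡ NOT (NOT S IMPLIES ((R IMPLIES (R OR Q)) IMPLIES NOT R)) OR (R AND NOT Q)   (eliminate IMPLIES)
≡ NOT (NOT NOT S OR ((R IMPLIES (R OR Q)) IMPLIES NOT R)) OR (R AND NOT Q)   (eliminate IMPLIES)
≡ NOT (NOT NOT S OR NOT (R IMPLIES (R OR Q)) OR NOT R) OR (R AND NOT Q)   (eliminate IMPLIES)
≡ NOT (NOT NOT S OR NOT (NOT R OR R OR Q) OR NOT R) OR (R AND NOT Q)   (eliminate IMPLIES)
≡ (NOT NOT NOT S AND NOT NOT (NOT R OR R OR Q) AND NOT NOT R) OR (R AND NOT Q)   (De Morgan)
≡ (NOT S AND NOT NOT (NOT R OR R OR Q) AND NOT NOT R) OR (R AND NOT Q)   (double negation)
≡ (NOT S AND (NOT R OR R OR Q) AND NOT NOT R) OR (R AND NOT Q)   (double negation)
≡ (NOT S AND (NOT R OR R OR Q) AND R) OR (R AND NOT Q)   (double negation)
≡ (NOT S OR R) AND (NOT S OR NOT Q) AND (NOT R OR R OR Q OR R) AND (NOT R OR R OR Q OR NOT Q) AND (R OR R) AND (R OR NOT Q)   (distribute OR over AND)
≡ (NOT S OR NOT Q) AND R   (simplify)

(NOT S OR NOT Q) AND R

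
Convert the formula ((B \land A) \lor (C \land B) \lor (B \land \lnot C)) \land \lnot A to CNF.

B \land \lnot A

((B \land A) \lor (C \land B) \lor (B \land \lnot C)) \land \lnot A
≡ (B \lor C \lor B) \land (B \lor C \lor \lnot C) \land (B \lor B \lor B) \land (B \lor B \lor \lnot C) \land (A \lor C \lor B) \land (A \lor C \lor \lnot C) \land (A \lor B \lor B) \land (A \lor B \lor \lnot C) \land \lnot A   [distribute \lor over \land]
≡ B \land \lnot A   [simplify]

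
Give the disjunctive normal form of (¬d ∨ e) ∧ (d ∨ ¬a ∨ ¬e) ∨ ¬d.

e ∧ d ∨ e ∧ ¬a ∨ ¬d

(¬d ∨ e) ∧ (d ∨ ¬a ∨ ¬e) ∨ ¬d
= ¬d ∧ d ∨ ¬d ∧ ¬a ∨ ¬d ∧ ¬e ∨ e ∧ d ∨ e ∧ ¬a ∨ e ∧ ¬e ∨ ¬d   [distribute ∧ over ∨]
= e ∧ d ∨ e ∧ ¬a ∨ ¬d   [simplify]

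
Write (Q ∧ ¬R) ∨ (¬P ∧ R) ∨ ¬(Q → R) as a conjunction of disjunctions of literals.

(Q ∨ ¬P) ∧ (Q ∨ R) ∧ (¬R ∨ ¬P)

(Q ∧ ¬R) ∨ (¬P ∧ R) ∨ ¬(Q → R)
≡ (Q ∧ ¬R) ∨ (¬P ∧ R) ∨ ¬(¬Q ∨ R)   [eliminate →]
≡ (Q ∧ ¬R) ∨ (¬P ∧ R) ∨ (¬¬Q ∧ ¬R)   [De Morgan]
≡ (Q ∧ ¬R) ∨ (¬P ∧ R) ∨ (Q ∧ ¬R)   [double negation]
≡ (Q ∨ ¬P ∨ Q) ∧ (Q ∨ ¬P ∨ ¬R) ∧ (Q ∨ R ∨ Q) ∧ (Q ∨ R ∨ ¬R) ∧ (¬R ∨ ¬P ∨ Q) ∧ (¬R ∨ ¬P ∨ ¬R) ∧ (¬R ∨ R ∨ Q) ∧ (¬R ∨ R ∨ ¬R)   [distribute ∨ over ∧]
≡ (Q ∨ ¬P) ∧ (Q ∨ R) ∧ (¬R ∨ ¬P)   [simplify]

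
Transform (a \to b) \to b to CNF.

(a \to b) \to b
≡ \lnot (a \to b) \lor b   — eliminate \to
≡ \lnot (\lnot a \lor b) \lor b   — eliminate \to
≡ (\lnot \lnot a \land \lnot b) \lor b   — De Morgan
≡ (a \land \lnot b) \lor b   — double negation
≡ (a \lor b) \land (\lnot b \lor b)   — distribute \lor over \land
≡ a \lor b   — simplify

a \lor b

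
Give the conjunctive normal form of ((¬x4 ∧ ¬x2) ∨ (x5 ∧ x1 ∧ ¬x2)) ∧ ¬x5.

((¬x4 ∧ ¬x2) ∨ (x5 ∧ x1 ∧ ¬x2)) ∧ ¬x5
≡ (¬x4 ∨ x5) ∧ (¬x4 ∨ x1) ∧ (¬x4 ∨ ¬x2) ∧ (¬x2 ∨ x5) ∧ (¬x2 ∨ x1) ∧ (¬x2 ∨ ¬x2) ∧ ¬x5   — distribute ∨ over ∧
≡ (¬x4 ∨ x5) ∧ (¬x4 ∨ x1) ∧ ¬x2 ∧ ¬x5   — simplify

(¬x4 ∨ x5) ∧ (¬x4 ∨ x1) ∧ ¬x2 ∧ ¬x5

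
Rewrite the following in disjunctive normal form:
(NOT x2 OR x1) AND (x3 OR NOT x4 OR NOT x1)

(NOT x2 AND x3) OR (NOT x2 AND NOT x4) OR (NOT x2 AND NOT x1) OR (x1 AND x3) OR (x1 AND NOT x4)

(NOT x2 OR x1) AND (x3 OR NOT x4 OR NOT x1)
≡ (NOT x2 AND x3) OR (NOT x2 AND NOT x4) OR (NOT x2 AND NOT x1) OR (x1 AND x3) OR (x1 AND NOT x4) OR (x1 AND NOT x1)   (distribute AND over OR)
≡ (NOT x2 AND x3) OR (NOT x2 AND NOT x4) OR (NOT x2 AND NOT x1) OR (x1 AND x3) OR (x1 AND NOT x4)   (simplify)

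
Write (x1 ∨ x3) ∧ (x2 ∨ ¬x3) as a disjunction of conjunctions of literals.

(x1 ∨ x3) ∧ (x2 ∨ ¬x3)
⇔ (x1 ∧ x2) ∨ (x1 ∧ ¬x3) ∨ (x3 ∧ x2) ∨ (x3 ∧ ¬x3)   (distribute ∧ over ∨)
⇔ (x1 ∧ x2) ∨ (x1 ∧ ¬x3) ∨ (x3 ∧ x2)   (simplify)

(x1 ∧ x2) ∨ (x1 ∧ ¬x3) ∨ (x3 ∧ x2)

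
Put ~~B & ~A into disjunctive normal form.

B & ~A

~~B & ~A
= B & ~A   [double negation]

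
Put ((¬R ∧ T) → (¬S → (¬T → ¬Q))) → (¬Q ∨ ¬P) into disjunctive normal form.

¬Q ∨ ¬P

((¬R ∧ T) → (¬S → (¬T → ¬Q))) → (¬Q ∨ ¬P)
≡ ¬((¬R ∧ T) → (¬S → (¬T → ¬Q))) ∨ ¬Q ∨ ¬P   [eliminate →]
≡ ¬(¬(¬R ∧ T) ∨ (¬S → (¬T → ¬Q))) ∨ ¬Q ∨ ¬P   [eliminate →]
≡ ¬(¬(¬R ∧ T) ∨ ¬¬S ∨ (¬T → ¬Q)) ∨ ¬Q ∨ ¬P   [eliminate →]
≡ ¬(¬(¬R ∧ T) ∨ ¬¬S ∨ ¬¬T ∨ ¬Q) ∨ ¬Q ∨ ¬P   [eliminate →]
≡ (¬¬(¬R ∧ T) ∧ ¬¬¬S ∧ ¬¬¬T ∧ ¬¬Q) ∨ ¬Q ∨ ¬P   [De Morgan]
≡ (¬R ∧ T ∧ ¬¬¬S ∧ ¬¬¬T ∧ ¬¬Q) ∨ ¬Q ∨ ¬P   [double negation]
≡ (¬R ∧ T ∧ ¬S ∧ ¬¬¬T ∧ ¬¬Q) ∨ ¬Q ∨ ¬P   [double negation]
≡ (¬R ∧ T ∧ ¬S ∧ ¬T ∧ ¬¬Q) ∨ ¬Q ∨ ¬P   [double negation]
≡ (¬R ∧ T ∧ ¬S ∧ ¬T ∧ Q) ∨ ¬Q ∨ ¬P   [double negation]
≡ ¬Q ∨ ¬P   [simplify]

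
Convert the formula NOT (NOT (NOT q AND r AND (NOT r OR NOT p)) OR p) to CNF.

NOT q AND r AND NOT p

NOT (NOT (NOT q AND r AND (NOT r OR NOT p)) OR p)
= NOT NOT (NOT q AND r AND (NOT r OR NOT p)) AND NOT p   [De Morgan]
= NOT q AND r AND (NOT r OR NOT p) AND NOT p   [double negation]
= NOT q AND r AND NOT p   [simplify]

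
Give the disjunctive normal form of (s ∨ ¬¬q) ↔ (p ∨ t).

(s ∨ ¬¬q) ↔ (p ∨ t)
⇔ ((s ∨ ¬¬q) → (p ∨ t)) ∧ ((p ∨ t) → (s ∨ ¬¬q))
⇔ (¬(s ∨ ¬¬q) ∨ p ∨ t) ∧ ((p ∨ t) → (s ∨ ¬¬q))
⇔ (¬(s ∨ ¬¬q) ∨ p ∨ t) ∧ (¬(p ∨ t) ∨ s ∨ ¬¬q)
⇔ ((¬s ∧ ¬¬¬q) ∨ p ∨ t) ∧ (¬(p ∨ t) ∨ s ∨ ¬¬q)
⇔ ((¬s ∧ ¬q) ∨ p ∨ t) ∧ (¬(p ∨ t) ∨ s ∨ ¬¬q)
⇔ ((¬s ∧ ¬q) ∨ p ∨ t) ∧ ((¬p ∧ ¬t) ∨ s ∨ ¬¬q)
⇔ ((¬s ∧ ¬q) ∨ p ∨ t) ∧ ((¬p ∧ ¬t) ∨ s ∨ q)
⇔ (¬s ∧ ¬q ∧ ¬p ∧ ¬t) ∨ (¬s ∧ ¬q ∧ s) ∨ (¬s ∧ ¬q ∧ q) ∨ (p ∧ ¬p ∧ ¬t) ∨ (p ∧ s) ∨ (p ∧ q) ∨ (t ∧ ¬p ∧ ¬t) ∨ (t ∧ s) ∨ (t ∧ q)
⇔ (¬s ∧ ¬q ∧ ¬p ∧ ¬t) ∨ (p ∧ s) ∨ (p ∧ q) ∨ (t ∧ s) ∨ (t ∧ q)

(¬s ∧ ¬q ∧ ¬p ∧ ¬t) ∨ (p ∧ s) ∨ (p ∧ q) ∨ (t ∧ s) ∨ (t ∧ q)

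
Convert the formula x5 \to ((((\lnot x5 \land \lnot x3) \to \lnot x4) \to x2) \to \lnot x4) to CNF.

\lnot x5 \lor \lnot x2 \lor \lnot x4

x5 \to ((((\lnot x5 \land \lnot x3) \to \lnot x4) \to x2) \to \lnot x4)
= \lnot x5 \lor ((((\lnot x5 \land \lnot x3) \to \lnot x4) \to x2) \to \lnot x4)   — eliminate \to
= \lnot x5 \lor \lnot (((\lnot x5 \land \lnot x3) \to \lnot x4) \to x2) \lor \lnot x4   — eliminate \to
= \lnot x5 \lor \lnot (\lnot ((\lnot x5 \land \lnot x3) \to \lnot x4) \lor x2) \lor \lnot x4   — eliminate \to
= \lnot x5 \lor \lnot (\lnot (\lnot (\lnot x5 \land \lnot x3) \lor \lnot x4) \lor x2) \lor \lnot x4   — eliminate \to
= \lnot x5 \lor (\lnot \lnot (\lnot (\lnot x5 \land \lnot x3) \lor \lnot x4) \land \lnot x2) \lor \lnot x4   — De Morgan
= \lnot x5 \lor ((\lnot (\lnot x5 \land \lnot x3) \lor \lnot x4) \land \lnot x2) \lor \lnot x4   — double negation
= \lnot x5 \lor ((\lnot \lnot x5 \lor \lnot \lnot x3 \lor \lnot x4) \land \lnot x2) \lor \lnot x4   — De Morgan
= \lnot x5 \lor ((x5 \lor \lnot \lnot x3 \lor \lnot x4) \land \lnot x2) \lor \lnot x4   — double negation
= \lnot x5 \lor ((x5 \lor x3 \lor \lnot x4) \land \lnot x2) \lor \lnot x4   — double negation
= (\lnot x5 \lor x5 \lor x3 \lor \lnot x4 \lor \lnot x4) \land (\lnot x5 \lor \lnot x2 \lor \lnot x4)   — distribute \lor over \land
= \lnot x5 \lor \lnot x2 \lor \lnot x4   — simplify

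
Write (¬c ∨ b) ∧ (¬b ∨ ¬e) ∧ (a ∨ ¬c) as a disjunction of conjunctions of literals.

(¬c ∨ b) ∧ (¬b ∨ ¬e) ∧ (a ∨ ¬c)
= (¬c ∧ ¬b ∧ a) ∨ (¬c ∧ ¬b ∧ ¬c) ∨ (¬c ∧ ¬e ∧ a) ∨ (¬c ∧ ¬e ∧ ¬c) ∨ (b ∧ ¬b ∧ a) ∨ (b ∧ ¬b ∧ ¬c) ∨ (b ∧ ¬e ∧ a) ∨ (b ∧ ¬e ∧ ¬c)   [distribute ∧ over ∨]
= (¬c ∧ ¬b) ∨ (¬c ∧ ¬e) ∨ (b ∧ ¬e ∧ a)   [simplify]

(¬c ∧ ¬b) ∨ (¬c ∧ ¬e) ∨ (b ∧ ¬e ∧ a)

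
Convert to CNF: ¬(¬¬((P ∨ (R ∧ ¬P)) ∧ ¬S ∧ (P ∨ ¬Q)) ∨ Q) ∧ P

¬(¬¬((P ∨ (R ∧ ¬P)) ∧ ¬S ∧ (P ∨ ¬Q)) ∨ Q) ∧ P
≡ ¬¬¬((P ∨ (R ∧ ¬P)) ∧ ¬S ∧ (P ∨ ¬Q)) ∧ ¬Q ∧ P   (De Morgan)
≡ ¬((P ∨ (R ∧ ¬P)) ∧ ¬S ∧ (P ∨ ¬Q)) ∧ ¬Q ∧ P   (double negation)
≡ (¬(P ∨ (R ∧ ¬P)) ∨ ¬¬S ∨ ¬(P ∨ ¬Q)) ∧ ¬Q ∧ P   (De Morgan)
≡ ((¬P ∧ ¬(R ∧ ¬P)) ∨ ¬¬S ∨ ¬(P ∨ ¬Q)) ∧ ¬Q ∧ P   (De Morgan)
≡ ((¬P ∧ (¬R ∨ ¬¬P)) ∨ ¬¬S ∨ ¬(P ∨ ¬Q)) ∧ ¬Q ∧ P   (De Morgan)
≡ ((¬P ∧ (¬R ∨ P)) ∨ ¬¬S ∨ ¬(P ∨ ¬Q)) ∧ ¬Q ∧ P   (double negation)
≡ ((¬P ∧ (¬R ∨ P)) ∨ S ∨ ¬(P ∨ ¬Q)) ∧ ¬Q ∧ P   (double negation)
≡ ((¬P ∧ (¬R ∨ P)) ∨ S ∨ (¬P ∧ ¬¬Q)) ∧ ¬Q ∧ P   (De Morgan)
≡ ((¬P ∧ (¬R ∨ P)) ∨ S ∨ (¬P ∧ Q)) ∧ ¬Q ∧ P   (double negation)
≡ (¬P ∨ S ∨ ¬P) ∧ (¬P ∨ S ∨ Q) ∧ (¬R ∨ P ∨ S ∨ ¬P) ∧ (¬R ∨ P ∨ S ∨ Q) ∧ ¬Q ∧ P   (distribute ∨ over ∧)
≡ (¬P ∨ S) ∧ ¬Q ∧ P   (simplify)

(¬P ∨ S) ∧ ¬Q ∧ P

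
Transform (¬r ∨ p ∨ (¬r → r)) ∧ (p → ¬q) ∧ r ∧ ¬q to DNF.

r ∧ ¬q

(¬r ∨ p ∨ (¬r → r)) ∧ (p → ¬q) ∧ r ∧ ¬q
≡ (¬r ∨ p ∨ ¬¬r ∨ r) ∧ (p → ¬q) ∧ r ∧ ¬q
≡ (¬r ∨ p ∨ ¬¬r ∨ r) ∧ (¬p ∨ ¬q) ∧ r ∧ ¬q
≡ (¬r ∨ p ∨ r ∨ r) ∧ (¬p ∨ ¬q) ∧ r ∧ ¬q
≡ (¬r ∧ ¬p ∧ r ∧ ¬q) ∨ (¬r ∧ ¬q ∧ r ∧ ¬q) ∨ (p ∧ ¬p ∧ r ∧ ¬q) ∨ (p ∧ ¬q ∧ r ∧ ¬q) ∨ (r ∧ ¬p ∧ r ∧ ¬q) ∨ (r ∧ ¬q ∧ r ∧ ¬q) ∨ (r ∧ ¬p ∧ r ∧ ¬q) ∨ (r ∧ ¬q ∧ r ∧ ¬q)
≡ r ∧ ¬q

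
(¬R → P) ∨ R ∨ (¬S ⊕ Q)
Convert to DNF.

(¬R → P) ∨ R ∨ (¬S ⊕ Q)
≡ ¬¬R ∨ P ∨ R ∨ (¬S ⊕ Q)   [eliminate →]
≡ ¬¬R ∨ P ∨ R ∨ (¬S ∧ ¬Q) ∨ (¬¬S ∧ Q)   [expand ⊕]
≡ R ∨ P ∨ R ∨ (¬S ∧ ¬Q) ∨ (¬¬S ∧ Q)   [double negation]
≡ R ∨ P ∨ R ∨ (¬S ∧ ¬Q) ∨ (S ∧ Q)   [double negation]
≡ R ∨ P ∨ (¬S ∧ ¬Q) ∨ (S ∧ Q)   [simplify]

R ∨ P ∨ (¬S ∧ ¬Q) ∨ (S ∧ Q)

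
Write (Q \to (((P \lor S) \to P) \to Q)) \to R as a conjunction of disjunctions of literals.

(Q \to (((P \lor S) \to P) \to Q)) \to R
≡ \lnot (Q \to (((P \lor S) \to P) \to Q)) \lor R   — eliminate \to
≡ \lnot (\lnot Q \lor (((P \lor S) \to P) \to Q)) \lor R   — eliminate \to
≡ \lnot (\lnot Q \lor \lnot ((P \lor S) \to P) \lor Q) \lor R   — eliminate \to
≡ \lnot (\lnot Q \lor \lnot (\lnot (P \lor S) \lor P) \lor Q) \lor R   — eliminate \to
≡ (\lnot \lnot Q \land \lnot \lnot (\lnot (P \lor S) \lor P) \land \lnot Q) \lor R   — De Morgan
≡ (Q \land \lnot \lnot (\lnot (P \lor S) \lor P) \land \lnot Q) \lor R   — double negation
≡ (Q \land (\lnot (P \lor S) \lor P) \land \lnot Q) \lor R   — double negation
≡ (Q \land ((\lnot P \land \lnot S) \lor P) \land \lnot Q) \lor R   — De Morgan
≡ (Q \lor R) \land (\lnot P \lor P \lor R) \land (\lnot S \lor P \lor R) \land (\lnot Q \lor R)   — distribute \lor over \land
≡ (Q \lor R) \land (\lnot S \lor P \lor R) \land (\lnot Q \lor R)   — simplify

(Q \lor R) \land (\lnot S \lor P \lor R) \land (\lnot Q \lor R)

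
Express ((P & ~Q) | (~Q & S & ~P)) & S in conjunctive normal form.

~Q & S

((P & ~Q) | (~Q & S & ~P)) & S
⇔ (P | ~Q) & (P | S) & (P | ~P) & (~Q | ~Q) & (~Q | S) & (~Q | ~P) & S   [distribute | over &]
⇔ ~Q & S   [simplify]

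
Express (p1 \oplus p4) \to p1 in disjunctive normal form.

(p1 \oplus p4) \to p1
≡ \lnot (p1 \oplus p4) \lor p1   [eliminate \to]
≡ \lnot ((p1 \land \lnot p4) \lor (\lnot p1 \land p4)) \lor p1   [expand \oplus]
≡ (\lnot (p1 \land \lnot p4) \land \lnot (\lnot p1 \land p4)) \lor p1   [De Morgan]
≡ ((\lnot p1 \lor \lnot \lnot p4) \land \lnot (\lnot p1 \land p4)) \lor p1   [De Morgan]
≡ ((\lnot p1 \lor p4) \land \lnot (\lnot p1 \land p4)) \lor p1   [double negation]
≡ ((\lnot p1 \lor p4) \land (\lnot \lnot p1 \lor \lnot p4)) \lor p1   [De Morgan]
≡ ((\lnot p1 \lor p4) \land (p1 \lor \lnot p4)) \lor p1   [double negation]
≡ (\lnot p1 \land p1) \lor (\lnot p1 \land \lnot p4) \lor (p4 \land p1) \lor (p4 \land \lnot p4) \lor p1   [distribute \land over \lor]
≡ (\lnot p1 \land \lnot p4) \lor p1   [simplify]

(\lnot p1 \land \lnot p4) \lor p1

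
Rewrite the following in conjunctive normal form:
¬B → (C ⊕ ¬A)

(B ∨ C ∨ ¬A) ∧ (B ∨ ¬C ∨ A)

¬B → (C ⊕ ¬A)
≡ ¬¬B ∨ (C ⊕ ¬A)   [eliminate →]
≡ ¬¬B ∨ ((C ∨ ¬A) ∧ ¬(C ∧ ¬A))   [expand ⊕]
≡ B ∨ ((C ∨ ¬A) ∧ ¬(C ∧ ¬A))   [double negation]
≡ B ∨ ((C ∨ ¬A) ∧ (¬C ∨ ¬¬A))   [De Morgan]
≡ B ∨ ((C ∨ ¬A) ∧ (¬C ∨ A))   [double negation]
≡ (B ∨ C ∨ ¬A) ∧ (B ∨ ¬C ∨ A)   [distribute ∨ over ∧]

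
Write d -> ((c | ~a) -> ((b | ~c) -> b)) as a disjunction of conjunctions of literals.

d -> ((c | ~a) -> ((b | ~c) -> b))
⇔ ~d | ((c | ~a) -> ((b | ~c) -> b))   [eliminate ->]
⇔ ~d | ~(c | ~a) | ((b | ~c) -> b)   [eliminate ->]
⇔ ~d | ~(c | ~a) | ~(b | ~c) | b   [eliminate ->]
⇔ ~d | (~c & ~~a) | ~(b | ~c) | b   [De Morgan]
⇔ ~d | (~c & a) | ~(b | ~c) | b   [double negation]
⇔ ~d | (~c & a) | (~b & ~~c) | b   [De Morgan]
⇔ ~d | (~c & a) | (~b & c) | b   [double negation]

~d | (~c & a) | (~b & c) | b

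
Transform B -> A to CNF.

~B | A

B -> A
= ~B | A   [eliminate ->]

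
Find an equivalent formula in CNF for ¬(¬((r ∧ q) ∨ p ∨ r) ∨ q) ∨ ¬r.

¬(¬((r ∧ q) ∨ p ∨ r) ∨ q) ∨ ¬r
⇔ (¬¬((r ∧ q) ∨ p ∨ r) ∧ ¬q) ∨ ¬r   (De Morgan)
⇔ (((r ∧ q) ∨ p ∨ r) ∧ ¬q) ∨ ¬r   (double negation)
⇔ (r ∨ p ∨ r ∨ ¬r) ∧ (q ∨ p ∨ r ∨ ¬r) ∧ (¬q ∨ ¬r)   (distribute ∨ over ∧)
⇔ ¬q ∨ ¬r   (simplify)

¬q ∨ ¬r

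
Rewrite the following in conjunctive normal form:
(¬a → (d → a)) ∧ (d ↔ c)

(a ∨ ¬d) ∧ (¬d ∨ c) ∧ (¬c ∨ d)

(¬a → (d → a)) ∧ (d ↔ c)
≡ (¬¬a ∨ (d → a)) ∧ (d ↔ c)
≡ (¬¬a ∨ ¬d ∨ a) ∧ (d ↔ c)
≡ (¬¬a ∨ ¬d ∨ a) ∧ (d → c) ∧ (c → d)
≡ (¬¬a ∨ ¬d ∨ a) ∧ (¬d ∨ c) ∧ (c → d)
≡ (¬¬a ∨ ¬d ∨ a) ∧ (¬d ∨ c) ∧ (¬c ∨ d)
≡ (a ∨ ¬d ∨ a) ∧ (¬d ∨ c) ∧ (¬c ∨ d)
≡ (a ∨ ¬d) ∧ (¬d ∨ c) ∧ (¬c ∨ d)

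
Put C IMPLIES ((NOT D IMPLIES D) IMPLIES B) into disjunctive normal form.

C IMPLIES ((NOT D IMPLIES D) IMPLIES B)
⇔ NOT C OR ((NOT D IMPLIES D) IMPLIES B)   [eliminate IMPLIES]
⇔ NOT C OR NOT (NOT D IMPLIES D) OR B   [eliminate IMPLIES]
⇔ NOT C OR NOT (NOT NOT D OR D) OR B   [eliminate IMPLIES]
⇔ NOT C OR (NOT NOT NOT D AND NOT D) OR B   [De Morgan]
⇔ NOT C OR (NOT D AND NOT D) OR B   [double negation]
⇔ NOT C OR NOT D OR B   [simplify]

NOT C OR NOT D OR B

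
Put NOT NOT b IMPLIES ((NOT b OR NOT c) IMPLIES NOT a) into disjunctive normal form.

NOT b OR (b AND c) OR NOT a

NOT NOT b IMPLIES ((NOT b OR NOT c) IMPLIES NOT a)
≡ NOT NOT NOT b OR ((NOT b OR NOT c) IMPLIES NOT a)
≡ NOT NOT NOT b OR NOT (NOT b OR NOT c) OR NOT a
≡ NOT b OR NOT (NOT b OR NOT c) OR NOT a
≡ NOT b OR (NOT NOT b AND NOT NOT c) OR NOT a
≡ NOT b OR (b AND NOT NOT c) OR NOT a
≡ NOT b OR (b AND c) OR NOT a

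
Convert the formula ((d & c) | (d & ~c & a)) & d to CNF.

((d & c) | (d & ~c & a)) & d
≡ (d | d) & (d | ~c) & (d | a) & (c | d) & (c | ~c) & (c | a) & d
≡ d & (c | a)

d & (c | a)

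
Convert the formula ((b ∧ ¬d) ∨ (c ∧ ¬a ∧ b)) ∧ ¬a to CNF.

b ∧ (¬d ∨ c) ∧ ¬a

((b ∧ ¬d) ∨ (c ∧ ¬a ∧ b)) ∧ ¬a
⇔ (b ∨ c) ∧ (b ∨ ¬a) ∧ (b ∨ b) ∧ (¬d ∨ c) ∧ (¬d ∨ ¬a) ∧ (¬d ∨ b) ∧ ¬a   — distribute ∨ over ∧
⇔ b ∧ (¬d ∨ c) ∧ ¬a   — simplify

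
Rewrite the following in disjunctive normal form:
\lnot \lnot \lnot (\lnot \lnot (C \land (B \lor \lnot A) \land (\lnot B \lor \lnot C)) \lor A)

\lnot \lnot \lnot (\lnot \lnot (C \land (B \lor \lnot A) \land (\lnot B \lor \lnot C)) \lor A)
≡ \lnot (\lnot \lnot (C \land (B \lor \lnot A) \land (\lnot B \lor \lnot C)) \lor A)   (double negation)
≡ \lnot \lnot \lnot (C \land (B \lor \lnot A) \land (\lnot B \lor \lnot C)) \land \lnot A   (De Morgan)
≡ \lnot (C \land (B \lor \lnot A) \land (\lnot B \lor \lnot C)) \land \lnot A   (double negation)
≡ (\lnot C \lor \lnot (B \lor \lnot A) \lor \lnot (\lnot B \lor \lnot C)) \land \lnot A   (De Morgan)
≡ (\lnot C \lor (\lnot B \land \lnot \lnot A) \lor \lnot (\lnot B \lor \lnot C)) \land \lnot A   (De Morgan)
≡ (\lnot C \lor (\lnot B \land A) \lor \lnot (\lnot B \lor \lnot C)) \land \lnot A   (double negation)
≡ (\lnot C \lor (\lnot B \land A) \lor (\lnot \lnot B \land \lnot \lnot C)) \land \lnot A   (De Morgan)
≡ (\lnot C \lor (\lnot B \land A) \lor (B \land \lnot \lnot C)) \land \lnot A   (double negation)
≡ (\lnot C \lor (\lnot B \land A) \lor (B \land C)) \land \lnot A   (double negation)
≡ (\lnot C \land \lnot A) \lor (\lnot B \land A \land \lnot A) \lor (B \land C \land \lnot A)   (distribute \land over \lor)
≡ (\lnot C \land \lnot A) \lor (B \land C \land \lnot A)   (simplify)

(\lnot C \land \lnot A) \lor (B \land C \land \lnot A)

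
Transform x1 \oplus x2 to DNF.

(x1 \land \lnot x2) \lor (\lnot x1 \land x2)

x1 \oplus x2
≡ (x1 \land \lnot x2) \lor (\lnot x1 \land x2)   [expand \oplus]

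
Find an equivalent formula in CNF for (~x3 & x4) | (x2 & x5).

(~x3 | x2) & (~x3 | x5) & (x4 | x2) & (x4 | x5)

(~x3 & x4) | (x2 & x5)
≡ (~x3 | x2) & (~x3 | x5) & (x4 | x2) & (x4 | x5)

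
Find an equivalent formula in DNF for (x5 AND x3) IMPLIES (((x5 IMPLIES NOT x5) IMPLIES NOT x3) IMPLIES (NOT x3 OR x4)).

(x5 AND x3) IMPLIES (((x5 IMPLIES NOT x5) IMPLIES NOT x3) IMPLIES (NOT x3 OR x4))
⇔ NOT (x5 AND x3) OR (((x5 IMPLIES NOT x5) IMPLIES NOT x3) IMPLIES (NOT x3 OR x4))
⇔ NOT (x5 AND x3) OR NOT ((x5 IMPLIES NOT x5) IMPLIES NOT x3) OR NOT x3 OR x4
⇔ NOT (x5 AND x3) OR NOT (NOT (x5 IMPLIES NOT x5) OR NOT x3) OR NOT x3 OR x4
⇔ NOT (x5 AND x3) OR NOT (NOT (NOT x5 OR NOT x5) OR NOT x3) OR NOT x3 OR x4
⇔ NOT x5 OR NOT x3 OR NOT (NOT (NOT x5 OR NOT x5) OR NOT x3) OR NOT x3 OR x4
⇔ NOT x5 OR NOT x3 OR (NOT NOT (NOT x5 OR NOT x5) AND NOT NOT x3) OR NOT x3 OR x4
⇔ NOT x5 OR NOT x3 OR ((NOT x5 OR NOT x5) AND NOT NOT x3) OR NOT x3 OR x4
⇔ NOT x5 OR NOT x3 OR ((NOT x5 OR NOT x5) AND x3) OR NOT x3 OR x4
⇔ NOT x5 OR NOT x3 OR (NOT x5 AND x3) OR (NOT x5 AND x3) OR NOT x3 OR x4
⇔ NOT x5 OR NOT x3 OR x4

NOT x5 OR NOT x3 OR x4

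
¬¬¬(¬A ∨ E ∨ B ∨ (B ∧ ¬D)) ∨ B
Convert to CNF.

(A ∨ B) ∧ (¬E ∨ B)

¬¬¬(¬A ∨ E ∨ B ∨ (B ∧ ¬D)) ∨ B
= ¬(¬A ∨ E ∨ B ∨ (B ∧ ¬D)) ∨ B   — double negation
= (¬¬A ∧ ¬E ∧ ¬B ∧ ¬(B ∧ ¬D)) ∨ B   — De Morgan
= (A ∧ ¬E ∧ ¬B ∧ ¬(B ∧ ¬D)) ∨ B   — double negation
= (A ∧ ¬E ∧ ¬B ∧ (¬B ∨ ¬¬D)) ∨ B   — De Morgan
= (A ∧ ¬E ∧ ¬B ∧ (¬B ∨ D)) ∨ B   — double negation
= (A ∨ B) ∧ (¬E ∨ B) ∧ (¬B ∨ B) ∧ (¬B ∨ D ∨ B)   — distribute ∨ over ∧
= (A ∨ B) ∧ (¬E ∨ B)   — simplify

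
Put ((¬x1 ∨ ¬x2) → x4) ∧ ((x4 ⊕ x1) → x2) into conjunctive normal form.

((¬x1 ∨ ¬x2) → x4) ∧ ((x4 ⊕ x1) → x2)
≡ (¬(¬x1 ∨ ¬x2) ∨ x4) ∧ ((x4 ⊕ x1) → x2)   (eliminate →)
≡ (¬(¬x1 ∨ ¬x2) ∨ x4) ∧ (¬(x4 ⊕ x1) ∨ x2)   (eliminate →)
≡ (¬(¬x1 ∨ ¬x2) ∨ x4) ∧ (¬((x4 ∨ x1) ∧ ¬(x4 ∧ x1)) ∨ x2)   (expand ⊕)
≡ ((¬¬x1 ∧ ¬¬x2) ∨ x4) ∧ (¬((x4 ∨ x1) ∧ ¬(x4 ∧ x1)) ∨ x2)   (De Morgan)
≡ ((x1 ∧ ¬¬x2) ∨ x4) ∧ (¬((x4 ∨ x1) ∧ ¬(x4 ∧ x1)) ∨ x2)   (double negation)
≡ ((x1 ∧ x2) ∨ x4) ∧ (¬((x4 ∨ x1) ∧ ¬(x4 ∧ x1)) ∨ x2)   (double negation)
≡ ((x1 ∧ x2) ∨ x4) ∧ (¬(x4 ∨ x1) ∨ ¬¬(x4 ∧ x1) ∨ x2)   (De Morgan)
≡ ((x1 ∧ x2) ∨ x4) ∧ ((¬x4 ∧ ¬x1) ∨ ¬¬(x4 ∧ x1) ∨ x2)   (De Morgan)
≡ ((x1 ∧ x2) ∨ x4) ∧ ((¬x4 ∧ ¬x1) ∨ (x4 ∧ x1) ∨ x2)   (double negation)
≡ (x1 ∨ x4) ∧ (x2 ∨ x4) ∧ (¬x4 ∨ x4 ∨ x2) ∧ (¬x4 ∨ x1 ∨ x2) ∧ (¬x1 ∨ x4 ∨ x2) ∧ (¬x1 ∨ x1 ∨ x2)   (distribute ∨ over ∧)
≡ (x1 ∨ x4) ∧ (x2 ∨ x4) ∧ (¬x4 ∨ x1 ∨ x2)   (simplify)

(x1 ∨ x4) ∧ (x2 ∨ x4) ∧ (¬x4 ∨ x1 ∨ x2)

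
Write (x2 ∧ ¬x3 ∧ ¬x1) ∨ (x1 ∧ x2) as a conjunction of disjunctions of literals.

x2 ∧ (¬x3 ∨ x1)

(x2 ∧ ¬x3 ∧ ¬x1) ∨ (x1 ∧ x2)
= (x2 ∨ x1) ∧ (x2 ∨ x2) ∧ (¬x3 ∨ x1) ∧ (¬x3 ∨ x2) ∧ (¬x1 ∨ x1) ∧ (¬x1 ∨ x2)   (distribute ∨ over ∧)
= x2 ∧ (¬x3 ∨ x1)   (simplify)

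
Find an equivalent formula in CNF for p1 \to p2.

p1 \to p2
⇔ \lnot p1 \lor p2   [eliminate \to]

\lnot p1 \lor p2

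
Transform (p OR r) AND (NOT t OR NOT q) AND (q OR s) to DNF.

(p AND NOT t AND q) OR (p AND NOT t AND s) OR (p AND NOT q AND s) OR (r AND NOT t AND q) OR (r AND NOT t AND s) OR (r AND NOT q AND s)

(p OR r) AND (NOT t OR NOT q) AND (q OR s)
≡ (p AND NOT t AND q) OR (p AND NOT t AND s) OR (p AND NOT q AND q) OR (p AND NOT q AND s) OR (r AND NOT t AND q) OR (r AND NOT t AND s) OR (r AND NOT q AND q) OR (r AND NOT q AND s)   [distribute AND over OR]
≡ (p AND NOT t AND q) OR (p AND NOT t AND s) OR (p AND NOT q AND s) OR (r AND NOT t AND q) OR (r AND NOT t AND s) OR (r AND NOT q AND s)   [simplify]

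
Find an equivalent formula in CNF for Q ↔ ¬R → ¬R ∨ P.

(¬R ∨ Q) ∧ (R ∨ Q) ∧ (¬P ∨ Q)

Q ↔ ¬R → ¬R ∨ P
= (Q → (¬R → ¬R ∨ P)) ∧ ((¬R → ¬R ∨ P) → Q)   [eliminate ↔]
= (¬Q ∨ (¬R → ¬R ∨ P)) ∧ ((¬R → ¬R ∨ P) → Q)   [eliminate →]
= (¬Q ∨ ¬¬R ∨ ¬R ∨ P) ∧ ((¬R → ¬R ∨ P) → Q)   [eliminate →]
= (¬Q ∨ ¬¬R ∨ ¬R ∨ P) ∧ (¬(¬R → ¬R ∨ P) ∨ Q)   [eliminate →]
= (¬Q ∨ ¬¬R ∨ ¬R ∨ P) ∧ (¬(¬¬R ∨ ¬R ∨ P) ∨ Q)   [eliminate →]
= (¬Q ∨ R ∨ ¬R ∨ P) ∧ (¬(¬¬R ∨ ¬R ∨ P) ∨ Q)   [double negation]
= (¬Q ∨ R ∨ ¬R ∨ P) ∧ (¬¬¬R ∧ ¬¬R ∧ ¬P ∨ Q)   [De Morgan]
= (¬Q ∨ R ∨ ¬R ∨ P) ∧ (¬R ∧ ¬¬R ∧ ¬P ∨ Q)   [double negation]
= (¬Q ∨ R ∨ ¬R ∨ P) ∧ (¬R ∧ R ∧ ¬P ∨ Q)   [double negation]
= (¬Q ∨ R ∨ ¬R ∨ P) ∧ (¬R ∨ Q) ∧ (R ∨ Q) ∧ (¬P ∨ Q)   [distribute ∨ over ∧]
= (¬R ∨ Q) ∧ (R ∨ Q) ∧ (¬P ∨ Q)   [simplify]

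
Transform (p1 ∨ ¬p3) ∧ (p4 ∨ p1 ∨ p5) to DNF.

p1 ∨ (¬p3 ∧ p4) ∨ (¬p3 ∧ p5)

(p1 ∨ ¬p3) ∧ (p4 ∨ p1 ∨ p5)
= (p1 ∧ p4) ∨ (p1 ∧ p1) ∨ (p1 ∧ p5) ∨ (¬p3 ∧ p4) ∨ (¬p3 ∧ p1) ∨ (¬p3 ∧ p5)   (distribute ∧ over ∨)
= p1 ∨ (¬p3 ∧ p4) ∨ (¬p3 ∧ p5)   (simplify)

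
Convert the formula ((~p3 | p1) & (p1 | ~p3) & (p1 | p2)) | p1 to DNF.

(~p3 & p2) | p1

((~p3 | p1) & (p1 | ~p3) & (p1 | p2)) | p1
≡ (~p3 & p1 & p1) | (~p3 & p1 & p2) | (~p3 & ~p3 & p1) | (~p3 & ~p3 & p2) | (p1 & p1 & p1) | (p1 & p1 & p2) | (p1 & ~p3 & p1) | (p1 & ~p3 & p2) | p1   — distribute & over |
≡ (~p3 & p2) | p1   — simplify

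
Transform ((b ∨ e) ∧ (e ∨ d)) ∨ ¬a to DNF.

(b ∧ d) ∨ e ∨ ¬a

((b ∨ e) ∧ (e ∨ d)) ∨ ¬a
≡ (b ∧ e) ∨ (b ∧ d) ∨ (e ∧ e) ∨ (e ∧ d) ∨ ¬a
≡ (b ∧ d) ∨ e ∨ ¬a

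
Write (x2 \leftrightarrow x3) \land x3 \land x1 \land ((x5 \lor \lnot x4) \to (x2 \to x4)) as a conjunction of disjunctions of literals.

(\lnot x3 \lor x2) \land x3 \land x1 \land (x4 \lor \lnot x2)

(x2 \leftrightarrow x3) \land x3 \land x1 \land ((x5 \lor \lnot x4) \to (x2 \to x4))
≡ (x2 \to x3) \land (x3 \to x2) \land x3 \land x1 \land ((x5 \lor \lnot x4) \to (x2 \to x4))   [eliminate \leftrightarrow]
≡ (\lnot x2 \lor x3) \land (x3 \to x2) \land x3 \land x1 \land ((x5 \lor \lnot x4) \to (x2 \to x4))   [eliminate \to]
≡ (\lnot x2 \lor x3) \land (\lnot x3 \lor x2) \land x3 \land x1 \land ((x5 \lor \lnot x4) \to (x2 \to x4))   [eliminate \to]
≡ (\lnot x2 \lor x3) \land (\lnot x3 \lor x2) \land x3 \land x1 \land (\lnot (x5 \lor \lnot x4) \lor (x2 \to x4))   [eliminate \to]
≡ (\lnot x2 \lor x3) \land (\lnot x3 \lor x2) \land x3 \land x1 \land (\lnot (x5 \lor \lnot x4) \lor \lnot x2 \lor x4)   [eliminate \to]
≡ (\lnot x2 \lor x3) \land (\lnot x3 \lor x2) \land x3 \land x1 \land ((\lnot x5 \land \lnot \lnot x4) \lor \lnot x2 \lor x4)   [De Morgan]
≡ (\lnot x2 \lor x3) \land (\lnot x3 \lor x2) \land x3 \land x1 \land ((\lnot x5 \land x4) \lor \lnot x2 \lor x4)   [double negation]
≡ (\lnot x2 \lor x3) \land (\lnot x3 \lor x2) \land x3 \land x1 \land (\lnot x5 \lor \lnot x2 \lor x4) \land (x4 \lor \lnot x2 \lor x4)   [distribute \lor over \land]
≡ (\lnot x3 \lor x2) \land x3 \land x1 \land (x4 \lor \lnot x2)   [simplify]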